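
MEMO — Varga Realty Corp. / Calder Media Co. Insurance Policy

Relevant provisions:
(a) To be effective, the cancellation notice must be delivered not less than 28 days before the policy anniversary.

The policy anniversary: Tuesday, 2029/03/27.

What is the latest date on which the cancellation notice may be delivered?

Counting back 28 calendar days from 2029/03/27 gives 2029/02/27.

2029/02/27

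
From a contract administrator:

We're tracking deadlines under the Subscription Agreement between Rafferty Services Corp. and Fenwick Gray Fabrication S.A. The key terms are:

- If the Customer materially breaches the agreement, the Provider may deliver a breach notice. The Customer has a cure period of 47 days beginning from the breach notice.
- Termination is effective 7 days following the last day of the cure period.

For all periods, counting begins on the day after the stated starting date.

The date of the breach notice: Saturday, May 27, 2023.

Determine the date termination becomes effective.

The last day of the cure period: 47 calendar days after May 27, 2023 is July 13, 2023.
The date termination becomes effective: July 13, 2023 + 7 days = July 20, 2023.

July 20, 2023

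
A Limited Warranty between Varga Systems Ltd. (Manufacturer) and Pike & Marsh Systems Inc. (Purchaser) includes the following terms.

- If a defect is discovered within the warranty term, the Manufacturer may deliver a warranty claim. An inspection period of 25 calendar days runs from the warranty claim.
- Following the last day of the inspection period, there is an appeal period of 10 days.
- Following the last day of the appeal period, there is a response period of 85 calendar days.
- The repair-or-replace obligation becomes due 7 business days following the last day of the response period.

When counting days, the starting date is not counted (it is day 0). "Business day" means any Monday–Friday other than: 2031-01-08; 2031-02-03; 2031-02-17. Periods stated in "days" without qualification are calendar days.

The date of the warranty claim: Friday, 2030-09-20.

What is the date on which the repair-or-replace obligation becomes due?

Adding 25 calendar days to 2030-09-20 gives 2030-10-15, which is the last day of the inspection period.
The last day of the appeal period: 2030-10-15 + 10 days = 2030-10-25.
Adding 85 calendar days to 2030-10-25 gives 2031-01-18, which is the last day of the response period.
From Saturday, 2031-01-18, 7 business days (Jan 20, Jan 21, Jan 22, Jan 23, Jan 24, Jan 27, Jan 28, skipping weekends) brings us to Tuesday, 2031-01-28, which is the date on which the repair-or-replace obligation becomes due.

2031-01-28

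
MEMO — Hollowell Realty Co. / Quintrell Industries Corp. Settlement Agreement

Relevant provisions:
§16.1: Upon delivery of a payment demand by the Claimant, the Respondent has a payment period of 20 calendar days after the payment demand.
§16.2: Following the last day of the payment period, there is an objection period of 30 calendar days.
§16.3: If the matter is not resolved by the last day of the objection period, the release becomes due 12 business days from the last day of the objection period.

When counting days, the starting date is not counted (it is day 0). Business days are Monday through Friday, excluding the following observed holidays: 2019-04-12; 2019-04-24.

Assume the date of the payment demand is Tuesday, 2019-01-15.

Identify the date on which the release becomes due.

The last day of the payment period: 2019-01-15 + 20 days = 2019-02-04.
The last day of the objection period: 30 calendar days after 2019-02-04 is 2019-03-06.
The date on which the release becomes due: counting 12 business days from Wednesday, 2019-03-06 (Mar 7, Mar 8, Mar 11, Mar 12, …, Mar 20, Mar 21, Mar 22, skipping weekends) reaches Friday, 2019-03-22.

2019-03-22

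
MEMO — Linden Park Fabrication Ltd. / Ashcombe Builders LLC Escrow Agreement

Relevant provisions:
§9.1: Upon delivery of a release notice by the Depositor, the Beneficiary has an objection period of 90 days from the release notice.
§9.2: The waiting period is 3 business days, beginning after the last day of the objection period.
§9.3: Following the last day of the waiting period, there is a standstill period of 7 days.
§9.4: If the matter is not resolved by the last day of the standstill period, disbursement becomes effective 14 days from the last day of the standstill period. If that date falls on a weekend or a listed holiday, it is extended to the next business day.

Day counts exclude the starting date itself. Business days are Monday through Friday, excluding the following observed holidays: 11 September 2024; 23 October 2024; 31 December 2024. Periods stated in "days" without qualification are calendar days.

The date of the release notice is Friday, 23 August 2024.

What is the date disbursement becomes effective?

17 December 2024

Adding 90 calendar days to 23 August 2024 gives 21 November 2024, which is the last day of the objection period.
The last day of the waiting period: counting 3 business days from Thursday, 21 November 2024 (Nov 22, Nov 25, Nov 26, skipping weekends) reaches Tuesday, 26 November 2024.
Adding 7 calendar days to 26 November 2024 gives 3 December 2024, which is the last day of the standstill period.
Adding 14 calendar days to 3 December 2024 gives 17 December 2024, which is the date disbursement becomes effective. 17 December 2024 is a Tuesday and is not a listed holiday, so no roll-forward applies.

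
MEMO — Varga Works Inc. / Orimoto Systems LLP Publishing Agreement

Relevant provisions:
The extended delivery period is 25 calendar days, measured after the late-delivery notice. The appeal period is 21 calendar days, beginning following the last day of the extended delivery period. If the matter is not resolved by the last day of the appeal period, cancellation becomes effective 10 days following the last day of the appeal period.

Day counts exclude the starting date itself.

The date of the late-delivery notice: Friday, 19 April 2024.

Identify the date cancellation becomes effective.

The last day of the extended delivery period: 19 April 2024 + 25 days = 14 May 2024.
Adding 21 calendar days to 14 May 2024 gives 4 June 2024, which is the last day of the appeal period.
Adding 10 calendar days to 4 June 2024 gives 14 June 2024, which is the date cancellation becomes effective.

14 June 2024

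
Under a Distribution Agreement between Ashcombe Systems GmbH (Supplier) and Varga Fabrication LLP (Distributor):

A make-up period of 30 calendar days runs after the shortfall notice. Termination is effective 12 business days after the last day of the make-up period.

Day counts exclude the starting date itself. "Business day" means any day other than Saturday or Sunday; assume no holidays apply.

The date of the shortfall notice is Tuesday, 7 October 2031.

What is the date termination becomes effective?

24 November 2031

The last day of the make-up period: 7 October 2031 + 30 days = 6 November 2031.
From Thursday, 6 November 2031, 12 business days (Nov 7, Nov 10, Nov 11, Nov 12, …, Nov 20, Nov 21, Nov 24, skipping weekends) brings us to Monday, 24 November 2031, which is the date termination becomes effective.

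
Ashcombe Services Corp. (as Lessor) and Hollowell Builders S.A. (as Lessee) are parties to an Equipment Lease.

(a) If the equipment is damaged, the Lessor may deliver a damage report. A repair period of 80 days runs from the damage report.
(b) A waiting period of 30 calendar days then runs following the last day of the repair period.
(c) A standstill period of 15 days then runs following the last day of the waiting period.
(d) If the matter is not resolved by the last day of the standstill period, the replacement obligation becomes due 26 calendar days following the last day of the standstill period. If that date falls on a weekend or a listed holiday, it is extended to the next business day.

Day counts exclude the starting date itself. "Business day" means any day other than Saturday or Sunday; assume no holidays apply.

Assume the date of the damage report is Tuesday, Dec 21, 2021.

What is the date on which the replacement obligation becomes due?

The last day of the repair period: Dec 21, 2021 + 80 days = Mar 11, 2022.
The last day of the waiting period: Mar 11, 2022 + 30 days = Apr 10, 2022.
The last day of the standstill period: 15 calendar days after Apr 10, 2022 is Apr 25, 2022.
The date on which the replacement obligation becomes due: Apr 25, 2022 + 26 days = May 21, 2022. That falls on a Saturday, so it rolls to the next business day, Monday, May 23, 2022.

May 23, 2022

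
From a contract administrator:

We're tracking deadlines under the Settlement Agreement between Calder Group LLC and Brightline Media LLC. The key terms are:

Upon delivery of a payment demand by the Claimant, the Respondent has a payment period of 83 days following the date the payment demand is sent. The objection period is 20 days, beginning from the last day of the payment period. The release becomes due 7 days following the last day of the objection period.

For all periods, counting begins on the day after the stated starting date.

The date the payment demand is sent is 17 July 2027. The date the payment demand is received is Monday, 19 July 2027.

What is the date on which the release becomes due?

The last day of the payment period: 17 July 2027 + 83 days = 8 October 2027.
The last day of the objection period: 20 calendar days after 8 October 2027 is 28 October 2027.
Adding 7 calendar days to 28 October 2027 gives 4 November 2027, which is the date on which the release becomes due.

4 November 2027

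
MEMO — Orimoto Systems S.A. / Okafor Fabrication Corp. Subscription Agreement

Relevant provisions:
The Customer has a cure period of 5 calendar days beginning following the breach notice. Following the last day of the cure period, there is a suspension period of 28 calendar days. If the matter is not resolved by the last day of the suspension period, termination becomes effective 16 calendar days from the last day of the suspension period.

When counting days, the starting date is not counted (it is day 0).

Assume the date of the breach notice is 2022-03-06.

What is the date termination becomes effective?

2022-04-24

The last day of the cure period: 2022-03-06 + 5 days = 2022-03-11.
The last day of the suspension period: 28 calendar days after 2022-03-11 is 2022-04-08.
Adding 16 calendar days to 2022-04-08 gives 2022-04-24, which is the date termination becomes effective.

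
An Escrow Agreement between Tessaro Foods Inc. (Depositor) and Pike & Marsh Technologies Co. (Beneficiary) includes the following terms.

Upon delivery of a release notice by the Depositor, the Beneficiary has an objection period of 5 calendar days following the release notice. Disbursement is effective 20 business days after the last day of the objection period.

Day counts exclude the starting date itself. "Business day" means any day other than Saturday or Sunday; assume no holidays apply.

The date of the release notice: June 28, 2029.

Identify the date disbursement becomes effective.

July 31, 2029

The last day of the objection period: June 28, 2029 + 5 days = July 3, 2029.
The date disbursement becomes effective: 20 business days after Tuesday, July 3, 2029, skipping weekends — Jul 4, Jul 5, Jul 6, Jul 9, …, Jul 27, Jul 30, Jul 31 — lands on Tuesday, July 31, 2029.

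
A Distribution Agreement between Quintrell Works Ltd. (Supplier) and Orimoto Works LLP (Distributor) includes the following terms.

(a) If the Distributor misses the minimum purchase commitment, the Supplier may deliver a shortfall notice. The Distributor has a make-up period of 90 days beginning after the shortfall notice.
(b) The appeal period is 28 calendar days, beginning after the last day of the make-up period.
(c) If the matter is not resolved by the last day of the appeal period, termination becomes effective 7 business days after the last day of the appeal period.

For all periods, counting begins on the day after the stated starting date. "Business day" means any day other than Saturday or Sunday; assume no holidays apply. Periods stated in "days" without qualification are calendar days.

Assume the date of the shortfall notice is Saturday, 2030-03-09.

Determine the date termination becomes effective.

The last day of the make-up period: 2030-03-09 + 90 days = 2030-06-07.
The last day of the appeal period: 2030-06-07 + 28 days = 2030-07-05.
The date termination becomes effective: counting 7 business days from Friday, 2030-07-05 (Jul 8, Jul 9, Jul 10, Jul 11, Jul 12, Jul 15, Jul 16, skipping weekends) reaches Tuesday, 2030-07-16.

2030-07-16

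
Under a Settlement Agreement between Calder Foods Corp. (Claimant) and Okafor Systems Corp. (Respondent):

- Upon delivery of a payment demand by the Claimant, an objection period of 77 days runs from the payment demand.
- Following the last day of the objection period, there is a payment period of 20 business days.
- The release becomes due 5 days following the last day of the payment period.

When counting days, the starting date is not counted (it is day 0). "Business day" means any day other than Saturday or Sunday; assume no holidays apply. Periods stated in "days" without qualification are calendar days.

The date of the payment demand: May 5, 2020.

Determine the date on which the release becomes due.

Aug 23, 2020

Adding 77 calendar days to May 5, 2020 gives Jul 21, 2020, which is the last day of the objection period.
The last day of the payment period: 20 business days after Tuesday, Jul 21, 2020, skipping weekends — Jul 22, Jul 23, Jul 24, Jul 27, …, Aug 14, Aug 17, Aug 18 — lands on Tuesday, Aug 18, 2020.
Adding 5 calendar days to Aug 18, 2020 gives Aug 23, 2020, which is the date on which the release becomes due.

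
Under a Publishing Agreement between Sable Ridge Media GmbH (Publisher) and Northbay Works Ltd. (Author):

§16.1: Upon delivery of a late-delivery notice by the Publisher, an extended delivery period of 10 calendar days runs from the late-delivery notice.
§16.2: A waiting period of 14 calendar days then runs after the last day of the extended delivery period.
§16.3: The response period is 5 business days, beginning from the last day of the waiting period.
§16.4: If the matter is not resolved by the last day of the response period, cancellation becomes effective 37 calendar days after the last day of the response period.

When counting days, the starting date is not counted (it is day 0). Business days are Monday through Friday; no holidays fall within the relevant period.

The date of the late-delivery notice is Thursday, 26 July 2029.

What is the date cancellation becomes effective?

The last day of the extended delivery period: 26 July 2029 + 10 days = 5 August 2029.
The last day of the waiting period: 5 August 2029 + 14 days = 19 August 2029.
From Sunday, 19 August 2029, 5 business days (Aug 20, Aug 21, Aug 22, Aug 23, Aug 24, skipping weekends) brings us to Friday, 24 August 2029, which is the last day of the response period.
Adding 37 calendar days to 24 August 2029 gives 30 September 2029, which is the date cancellation becomes effective.

30 September 2029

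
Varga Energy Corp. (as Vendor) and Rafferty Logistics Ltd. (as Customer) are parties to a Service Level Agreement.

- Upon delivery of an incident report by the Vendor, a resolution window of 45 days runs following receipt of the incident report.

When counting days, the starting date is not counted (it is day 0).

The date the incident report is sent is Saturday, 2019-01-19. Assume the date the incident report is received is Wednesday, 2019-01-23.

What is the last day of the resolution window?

The last day of the resolution window: 2019-01-23 + 45 days = 2019-03-09.

2019-03-09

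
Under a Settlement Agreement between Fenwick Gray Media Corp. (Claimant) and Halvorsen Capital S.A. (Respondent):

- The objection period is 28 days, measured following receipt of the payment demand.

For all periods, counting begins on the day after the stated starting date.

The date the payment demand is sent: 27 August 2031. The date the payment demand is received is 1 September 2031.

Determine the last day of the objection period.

29 September 2031

The last day of the objection period: 28 calendar days after 1 September 2031 is 29 September 2031.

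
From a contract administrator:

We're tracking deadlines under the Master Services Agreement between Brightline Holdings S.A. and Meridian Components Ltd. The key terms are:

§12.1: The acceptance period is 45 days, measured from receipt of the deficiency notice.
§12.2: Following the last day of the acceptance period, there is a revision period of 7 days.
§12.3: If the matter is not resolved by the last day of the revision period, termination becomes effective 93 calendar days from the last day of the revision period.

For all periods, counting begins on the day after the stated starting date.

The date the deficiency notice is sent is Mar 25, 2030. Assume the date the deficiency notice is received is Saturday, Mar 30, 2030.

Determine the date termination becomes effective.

Aug 22, 2030

The last day of the acceptance period: 45 calendar days after Mar 30, 2030 is May 14, 2030.
The last day of the revision period: May 14, 2030 + 7 days = May 21, 2030.
Adding 93 calendar days to May 21, 2030 gives Aug 22, 2030, which is the date termination becomes effective.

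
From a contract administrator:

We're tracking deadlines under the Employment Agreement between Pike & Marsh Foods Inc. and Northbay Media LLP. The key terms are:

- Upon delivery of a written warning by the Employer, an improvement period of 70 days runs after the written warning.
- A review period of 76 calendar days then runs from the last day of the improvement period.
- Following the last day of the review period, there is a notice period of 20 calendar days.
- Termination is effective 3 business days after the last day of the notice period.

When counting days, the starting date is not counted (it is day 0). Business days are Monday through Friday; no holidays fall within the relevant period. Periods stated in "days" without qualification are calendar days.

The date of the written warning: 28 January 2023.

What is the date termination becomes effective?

18 July 2023

Adding 70 calendar days to 28 January 2023 gives 8 April 2023, which is the last day of the improvement period.
The last day of the review period: 8 April 2023 + 76 days = 23 June 2023.
The last day of the notice period: 23 June 2023 + 20 days = 13 July 2023.
From Thursday, 13 July 2023, 3 business days (Jul 14, Jul 17, Jul 18, skipping weekends) brings us to Tuesday, 18 July 2023, which is the date termination becomes effective.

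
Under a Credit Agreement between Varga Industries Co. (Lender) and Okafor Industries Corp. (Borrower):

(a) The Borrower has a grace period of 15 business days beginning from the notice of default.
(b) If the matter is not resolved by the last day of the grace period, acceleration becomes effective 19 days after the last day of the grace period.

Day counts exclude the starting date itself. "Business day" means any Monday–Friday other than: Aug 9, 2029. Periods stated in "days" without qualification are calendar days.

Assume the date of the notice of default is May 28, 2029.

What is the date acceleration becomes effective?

Jul 7, 2029

The last day of the grace period: 15 business days after Monday, May 28, 2029, skipping weekends — May 29, May 30, May 31, Jun 1, …, Jun 14, Jun 15, Jun 18 — lands on Monday, Jun 18, 2029.
The date acceleration becomes effective: Jun 18, 2029 + 19 days = Jul 7, 2029.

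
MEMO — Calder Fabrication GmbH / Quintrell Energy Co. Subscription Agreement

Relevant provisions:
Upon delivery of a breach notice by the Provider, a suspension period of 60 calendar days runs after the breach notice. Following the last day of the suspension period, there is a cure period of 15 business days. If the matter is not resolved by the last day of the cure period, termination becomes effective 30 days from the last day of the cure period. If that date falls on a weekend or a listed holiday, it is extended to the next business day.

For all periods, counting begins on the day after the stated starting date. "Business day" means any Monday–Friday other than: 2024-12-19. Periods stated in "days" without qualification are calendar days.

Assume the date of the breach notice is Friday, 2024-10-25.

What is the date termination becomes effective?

Adding 60 calendar days to 2024-10-25 gives 2024-12-24, which is the last day of the suspension period.
From Tuesday, 2024-12-24, 15 business days (Dec 25, Dec 26, Dec 27, Dec 30, …, Jan 10, Jan 13, Jan 14, skipping weekends) brings us to Tuesday, 2025-01-14, which is the last day of the cure period.
The date termination becomes effective: 2025-01-14 + 30 days = 2025-02-13. 2025-02-13 is a Thursday and is not a listed holiday, so no roll-forward applies.

2025-02-13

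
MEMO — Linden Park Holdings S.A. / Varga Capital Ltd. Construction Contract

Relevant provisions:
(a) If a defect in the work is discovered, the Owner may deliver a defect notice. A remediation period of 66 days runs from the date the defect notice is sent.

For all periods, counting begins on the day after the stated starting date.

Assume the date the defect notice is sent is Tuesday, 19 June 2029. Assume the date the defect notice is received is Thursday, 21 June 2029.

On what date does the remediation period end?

The last day of the remediation period: 19 June 2029 + 66 days = 24 August 2029.

24 August 2029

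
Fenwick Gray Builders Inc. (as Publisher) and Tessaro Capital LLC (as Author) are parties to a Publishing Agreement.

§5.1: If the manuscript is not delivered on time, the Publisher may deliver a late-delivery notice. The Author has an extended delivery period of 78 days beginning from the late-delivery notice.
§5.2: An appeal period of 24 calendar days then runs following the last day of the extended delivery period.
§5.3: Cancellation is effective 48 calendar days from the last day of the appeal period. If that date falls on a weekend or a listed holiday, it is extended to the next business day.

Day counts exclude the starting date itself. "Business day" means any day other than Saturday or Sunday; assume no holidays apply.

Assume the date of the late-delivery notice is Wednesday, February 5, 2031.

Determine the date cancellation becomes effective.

The last day of the extended delivery period: 78 calendar days after February 5, 2031 is April 24, 2031.
Adding 24 calendar days to April 24, 2031 gives May 18, 2031, which is the last day of the appeal period.
Adding 48 calendar days to May 18, 2031 gives July 5, 2031, which is the date cancellation becomes effective. That falls on a Saturday, so it rolls to the next business day, Monday, July 7, 2031.

July 7, 2031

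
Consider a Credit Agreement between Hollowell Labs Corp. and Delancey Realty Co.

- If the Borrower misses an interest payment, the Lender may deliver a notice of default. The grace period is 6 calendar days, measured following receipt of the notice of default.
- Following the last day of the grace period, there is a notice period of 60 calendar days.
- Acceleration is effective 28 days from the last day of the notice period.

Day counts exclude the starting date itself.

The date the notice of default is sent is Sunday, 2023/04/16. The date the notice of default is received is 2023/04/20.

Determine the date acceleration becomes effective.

The last day of the grace period: 2023/04/20 + 6 days = 2023/04/26.
The last day of the notice period: 60 calendar days after 2023/04/26 is 2023/06/25.
The date acceleration becomes effective: 28 calendar days after 2023/06/25 is 2023/07/23.

2023/07/23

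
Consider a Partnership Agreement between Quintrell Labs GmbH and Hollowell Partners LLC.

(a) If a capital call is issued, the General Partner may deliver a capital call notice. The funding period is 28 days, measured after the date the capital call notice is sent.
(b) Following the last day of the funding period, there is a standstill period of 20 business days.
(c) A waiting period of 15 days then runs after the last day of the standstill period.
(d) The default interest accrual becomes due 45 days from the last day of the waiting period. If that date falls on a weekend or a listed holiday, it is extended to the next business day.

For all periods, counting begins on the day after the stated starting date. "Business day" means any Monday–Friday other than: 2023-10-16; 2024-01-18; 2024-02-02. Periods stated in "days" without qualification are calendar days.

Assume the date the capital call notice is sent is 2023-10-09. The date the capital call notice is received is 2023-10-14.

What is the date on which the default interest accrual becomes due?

Adding 28 calendar days to 2023-10-09 gives 2023-11-06, which is the last day of the funding period.
The last day of the standstill period: 20 business days after Monday, 2023-11-06, skipping weekends — Nov 7, Nov 8, Nov 9, Nov 10, …, Nov 30, Dec 1, Dec 4 — lands on Monday, 2023-12-04.
The last day of the waiting period: 2023-12-04 + 15 days = 2023-12-19.
The date on which the default interest accrual becomes due: 2023-12-19 + 45 days = 2024-02-02. That falls on Friday, a listed holiday, so it rolls to the next business day, Monday, 2024-02-05.

2024-02-05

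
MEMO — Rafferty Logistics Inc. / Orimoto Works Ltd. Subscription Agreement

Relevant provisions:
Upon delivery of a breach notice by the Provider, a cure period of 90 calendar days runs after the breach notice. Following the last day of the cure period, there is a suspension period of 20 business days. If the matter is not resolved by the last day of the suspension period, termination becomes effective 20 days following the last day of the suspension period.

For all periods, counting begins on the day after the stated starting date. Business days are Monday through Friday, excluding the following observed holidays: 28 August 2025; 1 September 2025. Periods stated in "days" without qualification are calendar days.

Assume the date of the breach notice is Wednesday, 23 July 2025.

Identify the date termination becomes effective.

8 December 2025

The last day of the cure period: 90 calendar days after 23 July 2025 is 21 October 2025.
The last day of the suspension period: 20 business days after Tuesday, 21 October 2025, skipping weekends — Oct 22, Oct 23, Oct 24, Oct 27, …, Nov 14, Nov 17, Nov 18 — lands on Tuesday, 18 November 2025.
Adding 20 calendar days to 18 November 2025 gives 8 December 2025, which is the date termination becomes effective.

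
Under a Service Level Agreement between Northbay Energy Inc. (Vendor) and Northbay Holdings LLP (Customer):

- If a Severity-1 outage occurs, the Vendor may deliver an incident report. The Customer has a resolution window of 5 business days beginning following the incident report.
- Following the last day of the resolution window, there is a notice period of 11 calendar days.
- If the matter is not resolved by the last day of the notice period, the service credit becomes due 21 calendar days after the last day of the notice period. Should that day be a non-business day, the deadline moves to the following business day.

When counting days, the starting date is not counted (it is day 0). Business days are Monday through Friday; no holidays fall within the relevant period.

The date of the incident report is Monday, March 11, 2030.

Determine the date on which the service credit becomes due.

The last day of the resolution window: counting 5 business days from Monday, March 11, 2030 (Mar 12, Mar 13, Mar 14, Mar 15, Mar 18, skipping weekends) reaches Monday, March 18, 2030.
Adding 11 calendar days to March 18, 2030 gives March 29, 2030, which is the last day of the notice period.
The date on which the service credit becomes due: 21 calendar days after March 29, 2030 is April 19, 2030. April 19, 2030 is a Friday, so no roll-forward applies.

April 19, 2030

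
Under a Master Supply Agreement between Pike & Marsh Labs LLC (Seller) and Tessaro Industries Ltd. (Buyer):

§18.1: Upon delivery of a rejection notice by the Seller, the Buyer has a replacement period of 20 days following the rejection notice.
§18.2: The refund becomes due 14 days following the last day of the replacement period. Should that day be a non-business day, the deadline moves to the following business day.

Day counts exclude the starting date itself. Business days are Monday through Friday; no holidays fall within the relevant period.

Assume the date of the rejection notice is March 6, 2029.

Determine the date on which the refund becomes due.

April 9, 2029

The last day of the replacement period: 20 calendar days after March 6, 2029 is March 26, 2029.
The date on which the refund becomes due: March 26, 2029 + 14 days = April 9, 2029. April 9, 2029 is a Monday, so no roll-forward applies.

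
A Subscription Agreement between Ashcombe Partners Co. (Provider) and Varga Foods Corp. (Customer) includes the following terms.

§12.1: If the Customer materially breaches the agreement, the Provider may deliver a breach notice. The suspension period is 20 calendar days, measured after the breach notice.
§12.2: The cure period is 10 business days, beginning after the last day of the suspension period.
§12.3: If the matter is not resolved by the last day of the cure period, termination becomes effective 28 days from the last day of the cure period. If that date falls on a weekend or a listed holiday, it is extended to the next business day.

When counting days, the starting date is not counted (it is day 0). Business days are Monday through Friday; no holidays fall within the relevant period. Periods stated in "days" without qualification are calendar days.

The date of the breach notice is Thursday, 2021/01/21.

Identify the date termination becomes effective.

Adding 20 calendar days to 2021/01/21 gives 2021/02/10, which is the last day of the suspension period.
From Wednesday, 2021/02/10, 10 business days (Feb 11, Feb 12, Feb 15, Feb 16, Feb 17, Feb 18, Feb 19, Feb 22, Feb 23, Feb 24, skipping weekends) brings us to Wednesday, 2021/02/24, which is the last day of the cure period.
The date termination becomes effective: 28 calendar days after 2021/02/24 is 2021/03/24. 2021/03/24 is a Wednesday, so no roll-forward applies.

2021/03/24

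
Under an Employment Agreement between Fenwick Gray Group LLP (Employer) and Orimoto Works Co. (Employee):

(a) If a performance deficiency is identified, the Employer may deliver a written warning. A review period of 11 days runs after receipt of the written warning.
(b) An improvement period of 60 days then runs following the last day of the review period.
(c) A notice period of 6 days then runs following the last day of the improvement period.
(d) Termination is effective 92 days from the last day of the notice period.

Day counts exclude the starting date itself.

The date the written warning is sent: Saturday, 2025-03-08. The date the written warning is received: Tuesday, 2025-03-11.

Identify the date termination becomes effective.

The last day of the review period: 11 calendar days after 2025-03-11 is 2025-03-22.
The last day of the improvement period: 2025-03-22 + 60 days = 2025-05-21.
The last day of the notice period: 6 calendar days after 2025-05-21 is 2025-05-27.
Adding 92 calendar days to 2025-05-27 gives 2025-08-27, which is the date termination becomes effective.

2025-08-27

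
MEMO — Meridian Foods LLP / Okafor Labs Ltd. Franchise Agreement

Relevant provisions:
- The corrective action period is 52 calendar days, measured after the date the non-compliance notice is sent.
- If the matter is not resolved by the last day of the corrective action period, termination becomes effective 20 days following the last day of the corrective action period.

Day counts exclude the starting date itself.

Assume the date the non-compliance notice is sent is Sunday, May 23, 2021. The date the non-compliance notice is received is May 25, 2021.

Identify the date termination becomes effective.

Adding 52 calendar days to May 23, 2021 gives Jul 14, 2021, which is the last day of the corrective action period.
The date termination becomes effective: 20 calendar days after Jul 14, 2021 is Aug 3, 2021.

Aug 3, 2021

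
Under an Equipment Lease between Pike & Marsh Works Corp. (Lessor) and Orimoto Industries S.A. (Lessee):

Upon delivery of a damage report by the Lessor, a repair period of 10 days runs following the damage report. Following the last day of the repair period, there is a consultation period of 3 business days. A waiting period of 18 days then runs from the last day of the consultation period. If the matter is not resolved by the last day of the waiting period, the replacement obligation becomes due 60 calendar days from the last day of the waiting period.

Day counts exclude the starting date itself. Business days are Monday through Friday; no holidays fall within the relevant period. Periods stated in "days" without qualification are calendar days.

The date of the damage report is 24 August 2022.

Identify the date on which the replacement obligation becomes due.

Adding 10 calendar days to 24 August 2022 gives 3 September 2022, which is the last day of the repair period.
The last day of the consultation period: 3 business days after Saturday, 3 September 2022, skipping weekends — Sep 5, Sep 6, Sep 7 — lands on Wednesday, 7 September 2022.
Adding 18 calendar days to 7 September 2022 gives 25 September 2022, which is the last day of the waiting period.
The date on which the replacement obligation becomes due: 25 September 2022 + 60 days = 24 November 2022.

24 November 2022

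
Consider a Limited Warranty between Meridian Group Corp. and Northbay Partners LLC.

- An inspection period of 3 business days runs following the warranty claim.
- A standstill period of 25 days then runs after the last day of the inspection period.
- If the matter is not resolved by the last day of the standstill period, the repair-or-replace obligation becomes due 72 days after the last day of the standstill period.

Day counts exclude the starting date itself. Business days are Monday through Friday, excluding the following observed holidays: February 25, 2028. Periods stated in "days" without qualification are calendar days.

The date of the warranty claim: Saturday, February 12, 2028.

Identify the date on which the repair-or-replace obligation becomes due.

The last day of the inspection period: counting 3 business days from Saturday, February 12, 2028 (Feb 14, Feb 15, Feb 16, skipping weekends) reaches Wednesday, February 16, 2028.
The last day of the standstill period: 25 calendar days after February 16, 2028 is March 12, 2028.
The date on which the repair-or-replace obligation becomes due: 72 calendar days after March 12, 2028 is May 23, 2028.

May 23, 2028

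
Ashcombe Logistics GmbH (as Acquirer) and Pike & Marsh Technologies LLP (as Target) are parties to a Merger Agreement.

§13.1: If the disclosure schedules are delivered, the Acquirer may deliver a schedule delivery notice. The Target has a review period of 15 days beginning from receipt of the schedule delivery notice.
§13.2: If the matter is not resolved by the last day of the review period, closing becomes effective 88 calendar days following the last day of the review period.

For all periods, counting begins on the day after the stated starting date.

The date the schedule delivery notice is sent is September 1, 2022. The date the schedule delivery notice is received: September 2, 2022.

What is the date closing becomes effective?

The last day of the review period: 15 calendar days after September 2, 2022 is September 17, 2022.
The date closing becomes effective: September 17, 2022 + 88 days = December 14, 2022.

December 14, 2022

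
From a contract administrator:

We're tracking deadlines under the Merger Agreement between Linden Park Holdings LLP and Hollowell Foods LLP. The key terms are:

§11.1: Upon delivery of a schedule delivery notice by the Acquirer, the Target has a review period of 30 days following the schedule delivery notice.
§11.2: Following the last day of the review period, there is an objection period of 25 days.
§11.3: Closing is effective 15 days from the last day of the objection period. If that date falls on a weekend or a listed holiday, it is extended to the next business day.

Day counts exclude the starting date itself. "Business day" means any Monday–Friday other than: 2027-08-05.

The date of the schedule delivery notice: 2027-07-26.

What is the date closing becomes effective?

2027-10-04

Adding 30 calendar days to 2027-07-26 gives 2027-08-25, which is the last day of the review period.
Adding 25 calendar days to 2027-08-25 gives 2027-09-19, which is the last day of the objection period.
Adding 15 calendar days to 2027-09-19 gives 2027-10-04, which is the date closing becomes effective. 2027-10-04 is a Monday and is not a listed holiday, so no roll-forward applies.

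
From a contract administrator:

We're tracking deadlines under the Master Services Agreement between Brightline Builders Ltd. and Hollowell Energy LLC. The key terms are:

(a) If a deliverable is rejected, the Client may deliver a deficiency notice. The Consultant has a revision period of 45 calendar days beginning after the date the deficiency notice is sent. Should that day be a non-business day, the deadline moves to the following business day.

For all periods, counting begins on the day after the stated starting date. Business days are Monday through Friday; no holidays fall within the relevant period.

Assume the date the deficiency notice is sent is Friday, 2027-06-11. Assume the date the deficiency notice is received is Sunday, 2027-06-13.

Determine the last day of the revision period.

The last day of the revision period: 2027-06-11 + 45 days = 2027-07-26. 2027-07-26 is a Monday, so no roll-forward applies.

2027-07-26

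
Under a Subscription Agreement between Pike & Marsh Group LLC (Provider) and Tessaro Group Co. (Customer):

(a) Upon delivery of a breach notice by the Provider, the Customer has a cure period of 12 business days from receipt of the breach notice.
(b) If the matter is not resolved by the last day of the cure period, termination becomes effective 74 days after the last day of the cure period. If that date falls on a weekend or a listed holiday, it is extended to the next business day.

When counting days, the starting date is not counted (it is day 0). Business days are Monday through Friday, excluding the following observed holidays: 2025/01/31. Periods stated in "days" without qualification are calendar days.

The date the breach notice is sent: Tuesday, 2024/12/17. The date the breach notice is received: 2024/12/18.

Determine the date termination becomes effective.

2025/03/18

The last day of the cure period: counting 12 business days from Wednesday, 2024/12/18 (Dec 19, Dec 20, Dec 23, Dec 24, …, Jan 1, Jan 2, Jan 3, skipping weekends) reaches Friday, 2025/01/03.
Adding 74 calendar days to 2025/01/03 gives 2025/03/18, which is the date termination becomes effective. 2025/03/18 is a Tuesday and is not a listed holiday, so no roll-forward applies.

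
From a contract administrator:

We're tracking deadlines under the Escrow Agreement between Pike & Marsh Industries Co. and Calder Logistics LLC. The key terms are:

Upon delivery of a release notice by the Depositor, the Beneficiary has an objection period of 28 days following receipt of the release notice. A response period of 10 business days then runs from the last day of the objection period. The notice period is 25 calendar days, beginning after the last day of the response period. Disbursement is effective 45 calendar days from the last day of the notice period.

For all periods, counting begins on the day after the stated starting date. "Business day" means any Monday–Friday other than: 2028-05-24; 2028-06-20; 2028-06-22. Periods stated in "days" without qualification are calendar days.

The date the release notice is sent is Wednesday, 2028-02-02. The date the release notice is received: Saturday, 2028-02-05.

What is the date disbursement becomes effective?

2028-05-26

The last day of the objection period: 28 calendar days after 2028-02-05 is 2028-03-04.
The last day of the response period: counting 10 business days from Saturday, 2028-03-04 (Mar 6, Mar 7, Mar 8, Mar 9, Mar 10, Mar 13, Mar 14, Mar 15, Mar 16, Mar 17, skipping weekends) reaches Friday, 2028-03-17.
Adding 25 calendar days to 2028-03-17 gives 2028-04-11, which is the last day of the notice period.
Adding 45 calendar days to 2028-04-11 gives 2028-05-26, which is the date disbursement becomes effective.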